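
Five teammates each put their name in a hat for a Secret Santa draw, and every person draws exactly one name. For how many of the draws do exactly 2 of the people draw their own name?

20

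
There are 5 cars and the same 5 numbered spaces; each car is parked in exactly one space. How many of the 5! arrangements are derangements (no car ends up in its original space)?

44

The number of derangements of 5 is !5 = Σ_{k=0}^{5} (-1)^k·5!/k!
= 5! - 5!/1! + 5!/2! - 5!/3! + 5!/4! - 5!/5!
= 120 - 120 + 60 - 20 + 5 - 1
= 44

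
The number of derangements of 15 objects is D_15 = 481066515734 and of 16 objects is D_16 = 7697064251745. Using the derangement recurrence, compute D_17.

D_17 = (17-1)·(D_16 + D_15) = 16·(7697064251745 + 481066515734) = 16·8178130767479 = 130850092279664.

130850092279664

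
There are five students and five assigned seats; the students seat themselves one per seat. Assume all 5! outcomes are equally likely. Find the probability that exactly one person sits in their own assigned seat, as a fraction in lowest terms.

Favorable outcomes: C(5,1)·!4 = 5·9 = 45.
Total outcomes: 5! = 120.
Probability = 45/120 = 3/8.

3/8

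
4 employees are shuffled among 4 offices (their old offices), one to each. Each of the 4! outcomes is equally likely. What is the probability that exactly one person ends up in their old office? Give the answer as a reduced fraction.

Favorable outcomes: C(4,1)·!3 = 4·2 = 8.
Total outcomes: 4! = 24.
Probability = 8/24 = 1/3.

1/3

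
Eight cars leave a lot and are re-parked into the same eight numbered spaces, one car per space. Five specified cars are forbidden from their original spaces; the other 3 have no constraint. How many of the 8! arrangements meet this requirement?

Inclusion-exclusion on the 5 forbidden self-matches:
Σ_{j=0}^{5} (-1)^j C(5,j)(8-j)!
= C(5,0)·8! - C(5,1)·7! + C(5,2)·6! - C(5,3)·5! + C(5,4)·4! - C(5,5)·3!
= 40320 - 25200 + 7200 - 1200 + 120 - 6
= 21234

21234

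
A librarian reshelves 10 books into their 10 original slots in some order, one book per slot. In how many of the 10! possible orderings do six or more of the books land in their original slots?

# with exactly i fixed is C(10,i)·!(10-i); sum over i=6..10:
  i=6: C(10,6)·!4 = 210·9 = 1890
  i=7: C(10,7)·!3 = 120·2 = 240
  i=8: C(10,8)·!2 = 45·1 = 45
  i=9: C(10,9)·!1 = 10·0 = 0
  i=10: C(10,10)·!0 = 1·1 = 1
Total = 2176.

2176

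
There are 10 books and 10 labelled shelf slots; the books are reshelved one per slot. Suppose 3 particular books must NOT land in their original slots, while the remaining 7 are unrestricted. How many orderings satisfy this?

2656080

Inclusion-exclusion on the 3 forbidden self-matches:
Σ_{j=0}^{3} (-1)^j C(3,j)(10-j)!
= C(3,0)·10! - C(3,1)·9! + C(3,2)·8! - C(3,3)·7!
= 3628800 - 1088640 + 120960 - 5040
= 2656080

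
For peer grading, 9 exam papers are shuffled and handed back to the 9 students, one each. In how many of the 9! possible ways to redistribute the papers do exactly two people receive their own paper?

66744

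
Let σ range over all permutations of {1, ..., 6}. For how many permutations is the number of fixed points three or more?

Sum C(6,i)·!(6-i) for i = 3..6:
  i=3: C(6,3)·!3 = 20·2 = 40
  i=4: C(6,4)·!2 = 15·1 = 15
  i=5: C(6,5)·!1 = 6·0 = 0
  i=6: C(6,6)·!0 = 1·1 = 1
Total = 56.

56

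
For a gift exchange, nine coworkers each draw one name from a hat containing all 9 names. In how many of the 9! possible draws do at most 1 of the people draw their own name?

266993

Sum C(9,i)·!(9-i) for i = 0..1:
  i=0: C(9,0)·!9 = 1·133496 = 133496
  i=1: C(9,1)·!8 = 9·14833 = 133497
Total = 266993.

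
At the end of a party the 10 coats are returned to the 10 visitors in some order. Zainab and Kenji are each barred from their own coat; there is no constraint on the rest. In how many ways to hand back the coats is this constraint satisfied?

2943360

Let A_j be the event that the j-th constrained one is fixed. By inclusion-exclusion over the 2 events:
Σ_{j=0}^{2} (-1)^j C(2,j)(10-j)!
= C(2,0)·10! - C(2,1)·9! + C(2,2)·8!
= 3628800 - 725760 + 40320
= 2943360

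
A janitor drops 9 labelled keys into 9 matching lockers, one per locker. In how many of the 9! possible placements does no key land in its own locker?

!9 = 9! · Σ_{k=0}^{9} (-1)^k/k!
= 9! - 9!/1! + 9!/2! - 9!/3! + 9!/4! - 9!/5! + 9!/6! - 9!/7! + 9!/8! - 9!/9!
= 362880 - 362880 + 181440 - 60480 + 15120 - 3024 + 504 - 72 + 9 - 1
= 133496

133496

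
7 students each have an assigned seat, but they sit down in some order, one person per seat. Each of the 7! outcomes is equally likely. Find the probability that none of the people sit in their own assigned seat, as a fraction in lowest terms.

103/280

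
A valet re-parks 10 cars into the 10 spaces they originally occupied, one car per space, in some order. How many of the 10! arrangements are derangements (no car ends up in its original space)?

1334961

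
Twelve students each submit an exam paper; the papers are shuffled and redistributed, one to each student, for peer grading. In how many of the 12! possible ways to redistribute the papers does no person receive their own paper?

176214841

!12 = 12! · Σ_{k=0}^{12} (-1)^k/k!
= 12! - 12!/1! + 12!/2! - 12!/3! + 12!/4! - 12!/5! + 12!/6! - 12!/7! + 12!/8! - 12!/9! + 12!/10! - 12!/11! + 12!/12!
= 479001600 - 479001600 + 239500800 - 79833600 + 19958400 - 3991680 + 665280 - 95040 + 11880 - 1320 + 132 - 12 + 1
= 176214841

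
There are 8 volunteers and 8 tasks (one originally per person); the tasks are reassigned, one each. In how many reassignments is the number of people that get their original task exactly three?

2464

Choose which 3 of the 8 are fixed: C(8,3) = 56.
The other 5 form a derangement: !5 = 44.
Total: 56 × 44 = 2464.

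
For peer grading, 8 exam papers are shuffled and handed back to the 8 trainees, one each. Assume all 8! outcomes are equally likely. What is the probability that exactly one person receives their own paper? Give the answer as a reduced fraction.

Favorable outcomes: C(8,1)·!7 = 8·1854 = 14832.
Total outcomes: 8! = 40320.
Probability = 14832/40320 = 103/280.

103/280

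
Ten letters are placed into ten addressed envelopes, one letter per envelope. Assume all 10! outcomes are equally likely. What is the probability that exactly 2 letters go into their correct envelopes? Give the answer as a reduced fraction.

2119/11520

Favorable outcomes: C(10,2)·!8 = 45·14833 = 667485.
Total outcomes: 10! = 3628800.
Probability = 667485/3628800 = 2119/11520.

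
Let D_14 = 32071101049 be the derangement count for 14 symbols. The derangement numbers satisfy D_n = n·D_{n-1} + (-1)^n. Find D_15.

D_15 = 15·32071101049 - 1 = 481066515734.

481066515734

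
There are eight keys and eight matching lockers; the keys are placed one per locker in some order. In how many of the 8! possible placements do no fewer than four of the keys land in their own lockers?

771

Sum C(8,i)·!(8-i) for i = 4..8:
  i=4: C(8,4)·!4 = 70·9 = 630
  i=5: C(8,5)·!3 = 56·2 = 112
  i=6: C(8,6)·!2 = 28·1 = 28
  i=7: C(8,7)·!1 = 8·0 = 0
  i=8: C(8,8)·!0 = 1·1 = 1
Total = 771.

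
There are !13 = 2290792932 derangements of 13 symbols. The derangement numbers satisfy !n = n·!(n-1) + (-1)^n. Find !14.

!14 = 14·2290792932 + 1 = 32071101049.

32071101049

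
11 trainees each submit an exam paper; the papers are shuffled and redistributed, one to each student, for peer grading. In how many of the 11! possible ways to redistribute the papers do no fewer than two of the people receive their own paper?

10547659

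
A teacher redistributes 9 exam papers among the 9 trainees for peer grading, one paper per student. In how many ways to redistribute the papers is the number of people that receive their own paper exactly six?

168

Pick the 6 fixed positions: C(9,6) = 84 ways.
The remaining 3 must be deranged: !3 = 2.
Total: 84 × 2 = 168.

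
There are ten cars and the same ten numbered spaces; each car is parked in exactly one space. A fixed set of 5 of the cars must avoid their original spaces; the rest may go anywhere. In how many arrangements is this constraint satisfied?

Inclusion-exclusion on the 5 forbidden self-matches:
Σ_{j=0}^{5} (-1)^j C(5,j)(10-j)!
= C(5,0)·10! - C(5,1)·9! + C(5,2)·8! - C(5,3)·7! + C(5,4)·6! - C(5,5)·5!
= 3628800 - 1814400 + 403200 - 50400 + 3600 - 120
= 2170680

2170680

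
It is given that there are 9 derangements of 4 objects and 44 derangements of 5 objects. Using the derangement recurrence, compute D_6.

265

D_6 = (6-1)·(D_5 + D_4) = 5·(44 + 9) = 5·53 = 265.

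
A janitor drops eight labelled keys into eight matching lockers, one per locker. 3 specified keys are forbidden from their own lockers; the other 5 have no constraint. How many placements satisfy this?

27240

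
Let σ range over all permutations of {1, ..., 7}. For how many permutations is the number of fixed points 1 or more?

Sum C(7,i)·!(7-i) for i = 1..7:
  i=1: C(7,1)·!6 = 7·265 = 1855
  i=2: C(7,2)·!5 = 21·44 = 924
  i=3: C(7,3)·!4 = 35·9 = 315
  i=4: C(7,4)·!3 = 35·2 = 70
  i=5: C(7,5)·!2 = 21·1 = 21
  i=6: C(7,6)·!1 = 7·0 = 0
  i=7: C(7,7)·!0 = 1·1 = 1
Total = 3186.

3186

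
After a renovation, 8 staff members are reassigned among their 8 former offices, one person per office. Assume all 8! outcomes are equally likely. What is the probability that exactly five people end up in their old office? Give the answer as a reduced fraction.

1/360

Favorable outcomes: C(8,5)·!3 = 56·2 = 112.
Total outcomes: 8! = 40320.
Probability = 112/40320 = 1/360.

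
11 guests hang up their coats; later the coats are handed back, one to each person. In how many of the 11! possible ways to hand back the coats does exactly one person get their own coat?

14684571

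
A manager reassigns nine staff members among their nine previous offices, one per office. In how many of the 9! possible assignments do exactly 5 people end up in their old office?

Pick the 5 fixed positions: C(9,5) = 126 ways.
The remaining 4 must be deranged: !4 = 9.
Total: 126 × 9 = 1134.

1134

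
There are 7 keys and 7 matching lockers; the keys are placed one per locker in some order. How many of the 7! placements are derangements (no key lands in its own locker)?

1854

Recurrence: !7 = 7·!6 + (-1)^7.
!7 = 7·265 - 1 = 1854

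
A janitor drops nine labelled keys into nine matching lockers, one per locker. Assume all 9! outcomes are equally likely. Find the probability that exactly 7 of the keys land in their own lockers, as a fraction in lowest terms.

Favorable outcomes: C(9,7)·!2 = 36·1 = 36.
Total outcomes: 9! = 362880.
Probability = 36/362880 = 1/10080.

1/10080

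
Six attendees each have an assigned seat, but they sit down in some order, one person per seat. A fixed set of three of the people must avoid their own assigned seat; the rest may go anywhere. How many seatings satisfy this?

426

Inclusion-exclusion on the 3 forbidden self-matches:
Σ_{j=0}^{3} (-1)^j C(3,j)(6-j)!
= C(3,0)·6! - C(3,1)·5! + C(3,2)·4! - C(3,3)·3!
= 720 - 360 + 72 - 6
= 426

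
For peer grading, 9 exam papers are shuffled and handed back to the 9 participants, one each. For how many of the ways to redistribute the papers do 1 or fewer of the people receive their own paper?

266993

Sum C(9,i)·!(9-i) for i = 0..1:
  i=0: C(9,0)·!9 = 1·133496 = 133496
  i=1: C(9,1)·!8 = 9·14833 = 133497
Total = 266993.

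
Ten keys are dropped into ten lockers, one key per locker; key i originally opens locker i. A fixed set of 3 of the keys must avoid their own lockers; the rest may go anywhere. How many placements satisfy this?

Let A_j be the event that the j-th constrained one is fixed. By inclusion-exclusion over the 3 events:
Σ_{j=0}^{3} (-1)^j C(3,j)(10-j)!
= C(3,0)·10! - C(3,1)·9! + C(3,2)·8! - C(3,3)·7!
= 3628800 - 1088640 + 120960 - 5040
= 2656080

2656080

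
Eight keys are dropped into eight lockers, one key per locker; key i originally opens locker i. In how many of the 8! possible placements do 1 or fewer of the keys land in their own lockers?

29665

Sum C(8,i)·!(8-i) for i = 0..1:
  i=0: C(8,0)·!8 = 1·14833 = 14833
  i=1: C(8,1)·!7 = 8·1854 = 14832
Total = 29665.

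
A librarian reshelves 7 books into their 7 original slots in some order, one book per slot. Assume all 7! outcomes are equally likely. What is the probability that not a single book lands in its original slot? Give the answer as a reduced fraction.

103/280

Favorable outcomes: !7 = 1854.
Total outcomes: 7! = 5040.
Probability = 1854/5040 = 103/280.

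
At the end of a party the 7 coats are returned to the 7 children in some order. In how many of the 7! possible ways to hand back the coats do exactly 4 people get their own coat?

Choose which 4 of the 7 are fixed: C(7,4) = 35.
The other 3 form a derangement: !3 = 2.
Total: 35 × 2 = 70.

70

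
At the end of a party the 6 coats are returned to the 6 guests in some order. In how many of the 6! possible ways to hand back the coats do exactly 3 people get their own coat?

40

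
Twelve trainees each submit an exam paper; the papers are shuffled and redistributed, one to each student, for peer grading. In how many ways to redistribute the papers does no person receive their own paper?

176214841

Recurrence: !12 = 12·!11 + (-1)^12.
!12 = 12·14684570 + 1 = 176214841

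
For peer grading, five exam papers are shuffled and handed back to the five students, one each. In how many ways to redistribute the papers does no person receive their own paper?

Recurrence: !5 = 5·!4 + (-1)^5.
!5 = 5·9 - 1 = 44

44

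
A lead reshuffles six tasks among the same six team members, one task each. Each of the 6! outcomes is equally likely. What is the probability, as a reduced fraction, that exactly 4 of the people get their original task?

Favorable outcomes: C(6,4)·!2 = 15·1 = 15.
Total outcomes: 6! = 720.
Probability = 15/720 = 1/48.

1/48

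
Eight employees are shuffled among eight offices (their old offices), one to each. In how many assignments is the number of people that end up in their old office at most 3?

39549

Sum C(8,i)·!(8-i) for i = 0..3:
  i=0: C(8,0)·!8 = 1·14833 = 14833
  i=1: C(8,1)·!7 = 8·1854 = 14832
  i=2: C(8,2)·!6 = 28·265 = 7420
  i=3: C(8,3)·!5 = 56·44 = 2464
Total = 39549.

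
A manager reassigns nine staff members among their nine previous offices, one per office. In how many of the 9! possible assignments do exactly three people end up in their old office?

Choose which 3 of the 9 are fixed: C(9,3) = 84.
The remaining 6 must be deranged: !6 = 265.
Total: 84 × 265 = 22260.

22260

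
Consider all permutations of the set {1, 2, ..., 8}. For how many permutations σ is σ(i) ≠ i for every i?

14833

!8 is the nearest integer to 8!/e.
8! = 40320, and 40320/e ≈ 14832.90, so !8 = 14833.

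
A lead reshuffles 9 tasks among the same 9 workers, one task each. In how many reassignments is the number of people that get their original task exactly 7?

36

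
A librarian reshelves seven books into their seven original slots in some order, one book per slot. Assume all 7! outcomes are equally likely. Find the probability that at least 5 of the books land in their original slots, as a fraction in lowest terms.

Favorable outcomes: Σ_{i≥5} C(7,i)·!(7-i) = 21·1 + 7·0 + 1·1 = 22.
Total outcomes: 7! = 5040.
Probability = 22/5040 = 11/2520.

11/2520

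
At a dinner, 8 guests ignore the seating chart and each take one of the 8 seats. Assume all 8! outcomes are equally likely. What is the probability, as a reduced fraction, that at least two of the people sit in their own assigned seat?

2131/8064

Favorable outcomes: Σ_{i≥2} C(8,i)·!(8-i) = 28·265 + 56·44 + 70·9 + 56·2 + 28·1 + 8·0 + 1·1 = 10655.
Total outcomes: 8! = 40320.
Probability = 10655/40320 = 2131/8064.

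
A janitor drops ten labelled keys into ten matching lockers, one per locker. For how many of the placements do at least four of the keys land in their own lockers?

# with exactly i fixed is C(10,i)·!(10-i); sum over i=4..10:
  i=4: C(10,4)·!6 = 210·265 = 55650
  i=5: C(10,5)·!5 = 252·44 = 11088
  i=6: C(10,6)·!4 = 210·9 = 1890
  i=7: C(10,7)·!3 = 120·2 = 240
  i=8: C(10,8)·!2 = 45·1 = 45
  i=9: C(10,9)·!1 = 10·0 = 0
  i=10: C(10,10)·!0 = 1·1 = 1
Total = 68914.

68914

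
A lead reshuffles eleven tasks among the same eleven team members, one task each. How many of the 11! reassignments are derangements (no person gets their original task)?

14684570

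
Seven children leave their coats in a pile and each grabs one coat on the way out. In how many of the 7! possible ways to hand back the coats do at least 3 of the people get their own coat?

# with exactly i fixed is C(7,i)·!(7-i); sum over i=3..7:
  i=3: C(7,3)·!4 = 35·9 = 315
  i=4: C(7,4)·!3 = 35·2 = 70
  i=5: C(7,5)·!2 = 21·1 = 21
  i=6: C(7,6)·!1 = 7·0 = 0
  i=7: C(7,7)·!0 = 1·1 = 1
Total = 407.

407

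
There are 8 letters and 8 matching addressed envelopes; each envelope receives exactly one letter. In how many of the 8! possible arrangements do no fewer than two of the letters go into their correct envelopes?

10655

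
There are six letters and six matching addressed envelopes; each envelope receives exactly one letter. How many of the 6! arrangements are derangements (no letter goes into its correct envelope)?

265

The number of derangements of 6 is !6 = Σ_{k=0}^{6} (-1)^k·6!/k!
= 6! - 6!/1! + 6!/2! - 6!/3! + 6!/4! - 6!/5! + 6!/6!
= 720 - 720 + 360 - 120 + 30 - 6 + 1
= 265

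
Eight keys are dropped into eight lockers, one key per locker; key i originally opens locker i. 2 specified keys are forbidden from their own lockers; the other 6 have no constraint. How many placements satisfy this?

Inclusion-exclusion on the 2 forbidden self-matches:
Σ_{j=0}^{2} (-1)^j C(2,j)(8-j)!
= C(2,0)·8! - C(2,1)·7! + C(2,2)·6!
= 40320 - 10080 + 720
= 30960

30960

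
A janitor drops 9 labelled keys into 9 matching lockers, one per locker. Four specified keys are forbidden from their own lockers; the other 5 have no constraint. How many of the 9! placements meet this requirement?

Inclusion-exclusion on the 4 forbidden self-matches:
Σ_{j=0}^{4} (-1)^j C(4,j)(9-j)!
= C(4,0)·9! - C(4,1)·8! + C(4,2)·7! - C(4,3)·6! + C(4,4)·5!
= 362880 - 161280 + 30240 - 2880 + 120
= 229080

229080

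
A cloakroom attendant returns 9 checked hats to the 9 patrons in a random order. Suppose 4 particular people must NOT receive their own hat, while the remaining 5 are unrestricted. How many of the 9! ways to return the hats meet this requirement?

Let A_j be the event that the j-th constrained one is fixed. By inclusion-exclusion over the 4 events:
Σ_{j=0}^{4} (-1)^j C(4,j)(9-j)!
= C(4,0)·9! - C(4,1)·8! + C(4,2)·7! - C(4,3)·6! + C(4,4)·5!
= 362880 - 161280 + 30240 - 2880 + 120
= 229080

229080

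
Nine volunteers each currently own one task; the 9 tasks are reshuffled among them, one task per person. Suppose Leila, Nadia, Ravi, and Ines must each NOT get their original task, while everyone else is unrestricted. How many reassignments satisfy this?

Inclusion-exclusion on the 4 forbidden self-matches:
Σ_{j=0}^{4} (-1)^j C(4,j)(9-j)!
= C(4,0)·9! - C(4,1)·8! + C(4,2)·7! - C(4,3)·6! + C(4,4)·5!
= 362880 - 161280 + 30240 - 2880 + 120
= 229080

229080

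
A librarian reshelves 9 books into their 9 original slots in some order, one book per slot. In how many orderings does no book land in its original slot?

The number of derangements of 9 is !9 = Σ_{k=0}^{9} (-1)^k·9!/k!
= 9! - 9!/1! + 9!/2! - 9!/3! + 9!/4! - 9!/5! + 9!/6! - 9!/7! + 9!/8! - 9!/9!
= 362880 - 362880 + 181440 - 60480 + 15120 - 3024 + 504 - 72 + 9 - 1
= 133496

133496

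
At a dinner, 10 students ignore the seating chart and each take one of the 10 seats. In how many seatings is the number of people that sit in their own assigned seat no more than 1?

# with exactly i fixed is C(10,i)·!(10-i); sum over i=0..1:
  i=0: C(10,0)·!10 = 1·1334961 = 1334961
  i=1: C(10,1)·!9 = 10·133496 = 1334960
Total = 2669921.

2669921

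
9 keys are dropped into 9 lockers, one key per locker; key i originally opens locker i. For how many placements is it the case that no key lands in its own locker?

133496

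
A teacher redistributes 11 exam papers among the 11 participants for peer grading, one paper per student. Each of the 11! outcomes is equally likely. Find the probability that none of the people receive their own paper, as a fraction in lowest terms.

1468457/3991680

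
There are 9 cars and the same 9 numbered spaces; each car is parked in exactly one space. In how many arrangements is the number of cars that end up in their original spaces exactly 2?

66744

Pick the 2 fixed positions: C(9,2) = 36 ways.
The remaining 7 must be deranged: !7 = 1854.
Total: 36 × 1854 = 66744.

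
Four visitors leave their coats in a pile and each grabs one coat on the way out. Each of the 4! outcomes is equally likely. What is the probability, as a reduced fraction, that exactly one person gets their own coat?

1/3

Favorable outcomes: C(4,1)·!3 = 4·2 = 8.
Total outcomes: 4! = 24.
Probability = 8/24 = 1/3.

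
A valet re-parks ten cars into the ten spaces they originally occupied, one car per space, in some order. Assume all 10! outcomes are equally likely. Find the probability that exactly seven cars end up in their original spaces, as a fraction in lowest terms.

1/15120

Favorable outcomes: C(10,7)·!3 = 120·2 = 240.
Total outcomes: 10! = 3628800.
Probability = 240/3628800 = 1/15120.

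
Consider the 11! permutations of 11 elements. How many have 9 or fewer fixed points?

39916799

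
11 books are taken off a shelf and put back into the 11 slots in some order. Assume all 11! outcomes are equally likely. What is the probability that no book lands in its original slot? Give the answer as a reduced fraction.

1468457/3991680

Favorable outcomes: !11 = 14684570.
Total outcomes: 11! = 39916800.
Probability = 14684570/39916800 = 1468457/3991680.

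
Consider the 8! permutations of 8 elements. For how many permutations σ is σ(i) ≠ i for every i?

The number of derangements of 8 is !8 = Σ_{k=0}^{8} (-1)^k·8!/k!
= 8! - 8!/1! + 8!/2! - 8!/3! + 8!/4! - 8!/5! + 8!/6! - 8!/7! + 8!/8!
= 40320 - 40320 + 20160 - 6720 + 1680 - 336 + 56 - 8 + 1
= 14833

14833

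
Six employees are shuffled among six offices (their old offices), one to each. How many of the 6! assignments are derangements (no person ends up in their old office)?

265

!6 = 6! · Σ_{k=0}^{6} (-1)^k/k!
= 6! - 6!/1! + 6!/2! - 6!/3! + 6!/4! - 6!/5! + 6!/6!
= 720 - 720 + 360 - 120 + 30 - 6 + 1
= 265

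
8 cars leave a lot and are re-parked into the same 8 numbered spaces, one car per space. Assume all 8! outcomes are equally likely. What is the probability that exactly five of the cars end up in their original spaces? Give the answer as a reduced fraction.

Favorable outcomes: C(8,5)·!3 = 56·2 = 112.
Total outcomes: 8! = 40320.
Probability = 112/40320 = 1/360.

1/360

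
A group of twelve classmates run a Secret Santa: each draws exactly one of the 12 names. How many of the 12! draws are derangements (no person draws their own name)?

The number of derangements of 12 is !12 = Σ_{k=0}^{12} (-1)^k·12!/k!
= 12! - 12!/1! + 12!/2! - 12!/3! + 12!/4! - 12!/5! + 12!/6! - 12!/7! + 12!/8! - 12!/9! + 12!/10! - 12!/11! + 12!/12!
= 479001600 - 479001600 + 239500800 - 79833600 + 19958400 - 3991680 + 665280 - 95040 + 11880 - 1320 + 132 - 12 + 1
= 176214841

176214841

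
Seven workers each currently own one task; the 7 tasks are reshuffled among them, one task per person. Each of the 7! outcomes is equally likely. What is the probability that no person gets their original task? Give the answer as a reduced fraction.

Favorable outcomes: !7 = 1854.
Total outcomes: 7! = 5040.
Probability = 1854/5040 = 103/280.

103/280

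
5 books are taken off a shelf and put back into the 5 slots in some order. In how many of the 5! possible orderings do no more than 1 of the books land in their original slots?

89

Sum C(5,i)·!(5-i) for i = 0..1:
  i=0: C(5,0)·!5 = 1·44 = 44
  i=1: C(5,1)·!4 = 5·9 = 45
Total = 89.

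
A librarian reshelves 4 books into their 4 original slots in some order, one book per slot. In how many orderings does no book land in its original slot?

9

The number of derangements of 4 is !4 = Σ_{k=0}^{4} (-1)^k·4!/k!
= 4! - 4!/1! + 4!/2! - 4!/3! + 4!/4!
= 24 - 24 + 12 - 4 + 1
= 9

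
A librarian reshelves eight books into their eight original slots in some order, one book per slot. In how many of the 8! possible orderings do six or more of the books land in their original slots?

29

Sum C(8,i)·!(8-i) for i = 6..8:
  i=6: C(8,6)·!2 = 28·1 = 28
  i=7: C(8,7)·!1 = 8·0 = 0
  i=8: C(8,8)·!0 = 1·1 = 1
Total = 29.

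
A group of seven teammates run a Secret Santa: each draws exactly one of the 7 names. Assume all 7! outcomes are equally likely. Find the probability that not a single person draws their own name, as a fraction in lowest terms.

Favorable outcomes: !7 = 1854.
Total outcomes: 7! = 5040.
Probability = 1854/5040 = 103/280.

103/280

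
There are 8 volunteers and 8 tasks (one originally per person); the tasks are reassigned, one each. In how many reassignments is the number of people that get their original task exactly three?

Pick the 3 fixed positions: C(8,3) = 56 ways.
The remaining 5 must be deranged: !5 = 44.
Total: 56 × 44 = 2464.

2464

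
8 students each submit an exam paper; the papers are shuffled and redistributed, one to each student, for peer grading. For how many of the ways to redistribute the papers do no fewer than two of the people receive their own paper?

10655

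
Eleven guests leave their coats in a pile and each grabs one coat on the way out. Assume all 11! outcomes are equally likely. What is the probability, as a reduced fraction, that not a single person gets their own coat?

1468457/3991680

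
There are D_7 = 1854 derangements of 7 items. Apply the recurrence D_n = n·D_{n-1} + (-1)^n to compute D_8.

14833

D_8 = 8·1854 + 1 = 14833.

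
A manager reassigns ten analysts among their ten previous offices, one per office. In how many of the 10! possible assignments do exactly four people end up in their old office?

55650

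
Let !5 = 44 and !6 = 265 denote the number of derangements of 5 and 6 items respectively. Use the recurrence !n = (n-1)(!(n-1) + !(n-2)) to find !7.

1854

!7 = (7-1)·(!6 + !5) = 6·(265 + 44) = 6·309 = 1854.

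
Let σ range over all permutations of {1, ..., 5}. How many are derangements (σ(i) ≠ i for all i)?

44

!5 is the nearest integer to 5!/e.
5! = 120, and 120/e ≈ 44.15, so !5 = 44.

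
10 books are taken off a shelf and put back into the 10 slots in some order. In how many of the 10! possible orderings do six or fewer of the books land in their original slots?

Sum C(10,i)·!(10-i) for i = 0..6:
  i=0: C(10,0)·!10 = 1·1334961 = 1334961
  i=1: C(10,1)·!9 = 10·133496 = 1334960
  i=2: C(10,2)·!8 = 45·14833 = 667485
  i=3: C(10,3)·!7 = 120·1854 = 222480
  i=4: C(10,4)·!6 = 210·265 = 55650
  i=5: C(10,5)·!5 = 252·44 = 11088
  i=6: C(10,6)·!4 = 210·9 = 1890
Total = 3628514.

3628514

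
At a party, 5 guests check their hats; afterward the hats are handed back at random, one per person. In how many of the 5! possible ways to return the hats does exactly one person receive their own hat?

45

Choose which one of the 5 is fixed: C(5,1) = 5.
The remaining 4 must be deranged: !4 = 9.
Total: 5 × 9 = 45.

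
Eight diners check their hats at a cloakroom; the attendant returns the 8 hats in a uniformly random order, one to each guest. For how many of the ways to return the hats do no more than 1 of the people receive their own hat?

# with exactly i fixed is C(8,i)·!(8-i); sum over i=0..1:
  i=0: C(8,0)·!8 = 1·14833 = 14833
  i=1: C(8,1)·!7 = 8·1854 = 14832
Total = 29665.

29665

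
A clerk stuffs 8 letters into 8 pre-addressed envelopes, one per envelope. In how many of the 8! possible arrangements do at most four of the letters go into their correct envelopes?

# with exactly i fixed is C(8,i)·!(8-i); sum over i=0..4:
  i=0: C(8,0)·!8 = 1·14833 = 14833
  i=1: C(8,1)·!7 = 8·1854 = 14832
  i=2: C(8,2)·!6 = 28·265 = 7420
  i=3: C(8,3)·!5 = 56·44 = 2464
  i=4: C(8,4)·!4 = 70·9 = 630
Total = 40179.

40179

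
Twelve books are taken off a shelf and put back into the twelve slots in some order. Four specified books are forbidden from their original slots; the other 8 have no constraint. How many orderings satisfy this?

339696000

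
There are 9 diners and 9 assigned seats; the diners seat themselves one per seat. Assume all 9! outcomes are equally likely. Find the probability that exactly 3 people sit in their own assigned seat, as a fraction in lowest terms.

53/864

Favorable outcomes: C(9,3)·!6 = 84·265 = 22260.
Total outcomes: 9! = 362880.
Probability = 22260/362880 = 53/864.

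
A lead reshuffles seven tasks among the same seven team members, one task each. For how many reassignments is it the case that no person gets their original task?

1854

The number of derangements of 7 is !7 = Σ_{k=0}^{7} (-1)^k·7!/k!
= 7! - 7!/1! + 7!/2! - 7!/3! + 7!/4! - 7!/5! + 7!/6! - 7!/7!
= 5040 - 5040 + 2520 - 840 + 210 - 42 + 7 - 1
= 1854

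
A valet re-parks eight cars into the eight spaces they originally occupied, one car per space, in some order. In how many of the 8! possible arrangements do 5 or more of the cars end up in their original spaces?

Sum C(8,i)·!(8-i) for i = 5..8:
  i=5: C(8,5)·!3 = 56·2 = 112
  i=6: C(8,6)·!2 = 28·1 = 28
  i=7: C(8,7)·!1 = 8·0 = 0
  i=8: C(8,8)·!0 = 1·1 = 1
Total = 141.

141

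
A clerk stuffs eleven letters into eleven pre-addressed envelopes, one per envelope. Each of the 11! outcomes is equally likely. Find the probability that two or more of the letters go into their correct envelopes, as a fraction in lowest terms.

10547659/39916800

Favorable outcomes: Σ_{i≥2} C(11,i)·!(11-i) = 55·133496 + 165·14833 + 330·1854 + 462·265 + 462·44 + 330·9 + 165·2 + 55·1 + 11·0 + 1·1 = 10547659.
Total outcomes: 11! = 39916800.
Probability = 10547659/39916800 = 10547659/39916800.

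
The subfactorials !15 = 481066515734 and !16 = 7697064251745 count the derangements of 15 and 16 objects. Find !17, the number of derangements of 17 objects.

!17 = (17-1)·(!16 + !15) = 16·(7697064251745 + 481066515734) = 16·8178130767479 = 130850092279664.

130850092279664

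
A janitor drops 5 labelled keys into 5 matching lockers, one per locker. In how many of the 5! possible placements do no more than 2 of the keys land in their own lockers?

Sum C(5,i)·!(5-i) for i = 0..2:
  i=0: C(5,0)·!5 = 1·44 = 44
  i=1: C(5,1)·!4 = 5·9 = 45
  i=2: C(5,2)·!3 = 10·2 = 20
Total = 109.

109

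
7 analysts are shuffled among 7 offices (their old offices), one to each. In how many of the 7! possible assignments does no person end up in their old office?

1854

Recurrence: !7 = 7·!6 + (-1)^7.
!7 = 7·265 - 1 = 1854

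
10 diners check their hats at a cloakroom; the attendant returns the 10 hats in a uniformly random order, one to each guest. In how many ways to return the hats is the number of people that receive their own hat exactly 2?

667485

Choose which 2 of the 10 are fixed: C(10,2) = 45.
The remaining 8 must be deranged: !8 = 14833.
Total: 45 × 14833 = 667485.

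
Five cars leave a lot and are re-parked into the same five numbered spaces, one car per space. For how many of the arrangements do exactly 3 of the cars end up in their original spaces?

Choose which 3 of the 5 are fixed: C(5,3) = 10.
The other 2 form a derangement: !2 = 1.
Total: 10 × 1 = 10.

10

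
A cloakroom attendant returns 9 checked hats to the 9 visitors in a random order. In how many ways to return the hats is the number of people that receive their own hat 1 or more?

229384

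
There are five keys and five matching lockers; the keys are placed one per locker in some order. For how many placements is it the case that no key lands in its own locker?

By inclusion-exclusion, !5 = Σ (-1)^k · 5!/k! for k=0..5
= 5! - 5!/1! + 5!/2! - 5!/3! + 5!/4! - 5!/5!
= 120 - 120 + 60 - 20 + 5 - 1
= 44

44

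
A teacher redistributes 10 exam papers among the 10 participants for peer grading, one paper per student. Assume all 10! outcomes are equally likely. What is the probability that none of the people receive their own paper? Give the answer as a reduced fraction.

16481/44800

Favorable outcomes: !10 = 1334961.
Total outcomes: 10! = 3628800.
Probability = 1334961/3628800 = 16481/44800.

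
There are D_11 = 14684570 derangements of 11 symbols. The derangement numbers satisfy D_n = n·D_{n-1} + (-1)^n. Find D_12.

176214841

D_12 = 12·14684570 + 1 = 176214841.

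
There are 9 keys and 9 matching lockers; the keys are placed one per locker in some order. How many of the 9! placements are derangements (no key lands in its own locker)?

133496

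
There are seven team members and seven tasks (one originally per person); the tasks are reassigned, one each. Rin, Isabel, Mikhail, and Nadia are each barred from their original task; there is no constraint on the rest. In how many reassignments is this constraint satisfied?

2790

Let A_j be the event that the j-th constrained one is fixed. By inclusion-exclusion over the 4 events:
Σ_{j=0}^{4} (-1)^j C(4,j)(7-j)!
= C(4,0)·7! - C(4,1)·6! + C(4,2)·5! - C(4,3)·4! + C(4,4)·3!
= 5040 - 2880 + 720 - 96 + 6
= 2790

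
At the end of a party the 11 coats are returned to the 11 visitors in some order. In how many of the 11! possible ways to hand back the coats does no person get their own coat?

14684570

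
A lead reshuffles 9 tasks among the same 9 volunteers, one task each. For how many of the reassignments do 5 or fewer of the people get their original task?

# with exactly i fixed is C(9,i)·!(9-i); sum over i=0..5:
  i=0: C(9,0)·!9 = 1·133496 = 133496
  i=1: C(9,1)·!8 = 9·14833 = 133497
  i=2: C(9,2)·!7 = 36·1854 = 66744
  i=3: C(9,3)·!6 = 84·265 = 22260
  i=4: C(9,4)·!5 = 126·44 = 5544
  i=5: C(9,5)·!4 = 126·9 = 1134
Total = 362675.

362675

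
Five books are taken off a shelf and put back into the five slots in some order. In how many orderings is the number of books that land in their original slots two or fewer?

109

# with exactly i fixed is C(5,i)·!(5-i); sum over i=0..2:
  i=0: C(5,0)·!5 = 1·44 = 44
  i=1: C(5,1)·!4 = 5·9 = 45
  i=2: C(5,2)·!3 = 10·2 = 20
Total = 109.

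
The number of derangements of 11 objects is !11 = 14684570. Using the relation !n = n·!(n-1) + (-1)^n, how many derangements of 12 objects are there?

!12 = 12·14684570 + 1 = 176214841.

176214841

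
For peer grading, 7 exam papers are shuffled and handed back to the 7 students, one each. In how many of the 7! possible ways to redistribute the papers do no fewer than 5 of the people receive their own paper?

# with exactly i fixed is C(7,i)·!(7-i); sum over i=5..7:
  i=5: C(7,5)·!2 = 21·1 = 21
  i=6: C(7,6)·!1 = 7·0 = 0
  i=7: C(7,7)·!0 = 1·1 = 1
Total = 22.

22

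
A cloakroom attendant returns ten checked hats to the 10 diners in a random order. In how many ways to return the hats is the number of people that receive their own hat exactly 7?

Pick the 7 fixed positions: C(10,7) = 120 ways.
The other 3 form a derangement: !3 = 2.
Total: 120 × 2 = 240.

240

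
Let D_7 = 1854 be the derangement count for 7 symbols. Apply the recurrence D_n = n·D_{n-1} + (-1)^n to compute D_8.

14833

D_8 = 8·1854 + 1 = 14833.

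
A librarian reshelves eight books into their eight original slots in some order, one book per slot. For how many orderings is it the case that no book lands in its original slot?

14833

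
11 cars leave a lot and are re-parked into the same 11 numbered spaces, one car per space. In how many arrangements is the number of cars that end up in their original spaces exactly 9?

Pick the 9 fixed positions: C(11,9) = 55 ways.
The other 2 form a derangement: !2 = 1.
Total: 55 × 1 = 55.

55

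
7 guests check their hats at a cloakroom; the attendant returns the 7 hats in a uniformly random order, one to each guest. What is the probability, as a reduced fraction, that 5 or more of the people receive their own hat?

11/2520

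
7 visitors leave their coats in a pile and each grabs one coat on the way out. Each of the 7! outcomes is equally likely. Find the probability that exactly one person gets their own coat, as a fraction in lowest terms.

Favorable outcomes: C(7,1)·!6 = 7·265 = 1855.
Total outcomes: 7! = 5040.
Probability = 1855/5040 = 53/144.

53/144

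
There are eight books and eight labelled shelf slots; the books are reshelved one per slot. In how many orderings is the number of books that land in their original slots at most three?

39549

# with exactly i fixed is C(8,i)·!(8-i); sum over i=0..3:
  i=0: C(8,0)·!8 = 1·14833 = 14833
  i=1: C(8,1)·!7 = 8·1854 = 14832
  i=2: C(8,2)·!6 = 28·265 = 7420
  i=3: C(8,3)·!5 = 56·44 = 2464
Total = 39549.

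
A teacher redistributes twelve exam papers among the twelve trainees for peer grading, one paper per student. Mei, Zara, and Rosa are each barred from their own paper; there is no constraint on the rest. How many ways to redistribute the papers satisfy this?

369774720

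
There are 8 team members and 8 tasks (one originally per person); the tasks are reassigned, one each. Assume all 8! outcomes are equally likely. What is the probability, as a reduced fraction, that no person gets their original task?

2119/5760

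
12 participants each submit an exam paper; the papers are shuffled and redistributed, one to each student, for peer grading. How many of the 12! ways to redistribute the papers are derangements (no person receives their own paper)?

!12 is the nearest integer to 12!/e.
12! = 479001600, and 479001600/e ≈ 176214840.93, so !12 = 176214841.

176214841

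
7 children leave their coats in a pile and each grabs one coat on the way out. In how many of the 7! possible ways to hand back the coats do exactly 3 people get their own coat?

315

Pick the 3 fixed positions: C(7,3) = 35 ways.
The remaining 4 must be deranged: !4 = 9.
Total: 35 × 9 = 315.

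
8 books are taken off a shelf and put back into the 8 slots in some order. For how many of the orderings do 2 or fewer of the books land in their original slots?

37085

Sum C(8,i)·!(8-i) for i = 0..2:
  i=0: C(8,0)·!8 = 1·14833 = 14833
  i=1: C(8,1)·!7 = 8·1854 = 14832
  i=2: C(8,2)·!6 = 28·265 = 7420
Total = 37085.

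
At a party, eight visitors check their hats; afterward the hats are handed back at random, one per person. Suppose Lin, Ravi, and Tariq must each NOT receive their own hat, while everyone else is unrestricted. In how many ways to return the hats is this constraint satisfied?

Inclusion-exclusion on the 3 forbidden self-matches:
Σ_{j=0}^{3} (-1)^j C(3,j)(8-j)!
= C(3,0)·8! - C(3,1)·7! + C(3,2)·6! - C(3,3)·5!
= 40320 - 15120 + 2160 - 120
= 27240

27240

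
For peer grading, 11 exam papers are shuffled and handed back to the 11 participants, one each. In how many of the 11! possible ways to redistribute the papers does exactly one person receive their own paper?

14684571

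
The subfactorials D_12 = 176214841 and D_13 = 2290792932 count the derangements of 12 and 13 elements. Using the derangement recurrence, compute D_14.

32071101049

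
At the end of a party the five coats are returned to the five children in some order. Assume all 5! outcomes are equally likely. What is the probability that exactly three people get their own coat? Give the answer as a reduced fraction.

1/12

Favorable outcomes: C(5,3)·!2 = 10·1 = 10.
Total outcomes: 5! = 120.
Probability = 10/120 = 1/12.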